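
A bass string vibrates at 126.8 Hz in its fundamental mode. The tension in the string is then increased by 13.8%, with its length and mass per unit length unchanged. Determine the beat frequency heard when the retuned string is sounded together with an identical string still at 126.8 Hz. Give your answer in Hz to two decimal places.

8.47 Hz

For a string, f ∝ √T, so the new frequency is 126.8·√1.138 = 135.2665 Hz.
f_beat = |135.2665 − 126.8| = 8.47 Hz.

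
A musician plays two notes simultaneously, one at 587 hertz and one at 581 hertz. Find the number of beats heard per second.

6 Hz

The beat frequency equals the magnitude of the frequency difference.
|587 − 581| = 6 Hz.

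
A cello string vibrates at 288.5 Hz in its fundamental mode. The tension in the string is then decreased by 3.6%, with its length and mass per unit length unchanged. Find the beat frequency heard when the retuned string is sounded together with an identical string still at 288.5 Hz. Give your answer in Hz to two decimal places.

5.24 Hz

For a string, f ∝ √T, so the new frequency is 288.5·√0.964 = 283.2594 Hz.
f_beat = |283.2594 − 288.5| = 5.24 Hz.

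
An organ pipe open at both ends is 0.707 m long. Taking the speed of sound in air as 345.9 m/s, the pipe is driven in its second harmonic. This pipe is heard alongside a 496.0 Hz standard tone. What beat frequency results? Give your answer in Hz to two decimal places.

6.75 Hz

Open pipe: f_n = n·v/(2L) = 2·345.9/(2·0.707) = 489.2504 Hz.
f_beat = |489.2504 − 496.0| = 6.75 Hz.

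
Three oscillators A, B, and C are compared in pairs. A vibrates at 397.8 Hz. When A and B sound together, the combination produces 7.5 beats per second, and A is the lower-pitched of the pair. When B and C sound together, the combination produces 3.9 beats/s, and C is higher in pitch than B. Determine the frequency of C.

409.2 Hz

B is above A, so f_B = 397.8 + 7.5 = 405.3 Hz.
C is above B, so f_C = 405.3 + 3.9 = 409.2 Hz.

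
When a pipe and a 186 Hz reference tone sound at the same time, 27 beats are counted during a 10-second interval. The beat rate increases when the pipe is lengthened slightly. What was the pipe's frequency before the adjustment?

Beat frequency = 27/10 = 2.7 Hz.
|f − 186| = 2.7, so the pipe was at either 183.3 Hz or 188.7 Hz.
A longer pipe has a lower fundamental; the adjustment lowers the pipe's frequency.
The beat rate rose, so the adjustment moved the pipe further from 186 Hz — it was already below the reference.

183.3 Hz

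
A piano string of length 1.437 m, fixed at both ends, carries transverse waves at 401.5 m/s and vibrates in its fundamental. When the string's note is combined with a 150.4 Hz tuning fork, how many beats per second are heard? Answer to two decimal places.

10.70 Hz

For a string fixed at both ends, f_n = n·v/(2L) = 1·401.5/(2·1.437) = 139.7008 Hz.
f_beat = |139.7008 − 150.4| = 10.70 Hz.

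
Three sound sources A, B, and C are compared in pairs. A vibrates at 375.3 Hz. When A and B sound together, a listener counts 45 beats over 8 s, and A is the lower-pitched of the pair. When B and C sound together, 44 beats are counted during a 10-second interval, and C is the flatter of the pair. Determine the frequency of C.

A–B: Beat frequency = 45/8 = 5.625 Hz.
B is above A, so f_B = 375.3 + 5.625 = 380.925 Hz.
B–C: Beat frequency = 44/10 = 4.4 Hz.
C is below B, so f_C = 380.925 − 4.4 = 376.525 Hz.

376.525 Hz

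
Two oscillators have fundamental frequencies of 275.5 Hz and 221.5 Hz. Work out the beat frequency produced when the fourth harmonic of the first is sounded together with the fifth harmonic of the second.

5.5 Hz

Fourth harmonic of the first: 4·275.5 = 1102.0 Hz.
Fifth harmonic of the second: 5·221.5 = 1107.5 Hz.
f_beat = |1102.0 − 1107.5| = 5.5 Hz.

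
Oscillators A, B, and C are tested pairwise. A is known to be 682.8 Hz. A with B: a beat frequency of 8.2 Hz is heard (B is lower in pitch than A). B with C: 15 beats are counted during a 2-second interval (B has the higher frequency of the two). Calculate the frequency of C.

B is below A, so f_B = 682.8 − 8.2 = 674.6 Hz.
B–C: Beat frequency = 15/2 = 7.5 Hz.
C is below B, so f_C = 674.6 − 7.5 = 667.1 Hz.

667.1 Hz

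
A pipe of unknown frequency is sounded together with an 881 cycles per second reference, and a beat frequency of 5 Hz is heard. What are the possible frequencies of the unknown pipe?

|f − 881| = 5, so f = 881 ± 5.

876 Hz or 886 Hz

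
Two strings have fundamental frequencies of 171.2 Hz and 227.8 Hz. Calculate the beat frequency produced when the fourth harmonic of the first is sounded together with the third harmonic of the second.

1.4 Hz

Fourth harmonic of the first: 4·171.2 = 684.8 Hz.
Third harmonic of the second: 3·227.8 = 683.4 Hz.
f_beat = |684.8 − 683.4| = 1.4 Hz.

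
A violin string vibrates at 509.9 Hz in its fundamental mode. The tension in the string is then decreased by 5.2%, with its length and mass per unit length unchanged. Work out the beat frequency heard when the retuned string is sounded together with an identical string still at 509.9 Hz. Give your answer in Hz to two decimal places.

13.43 Hz

For a string, f ∝ √T, so the new frequency is 509.9·√0.948 = 496.4656 Hz.
f_beat = |496.4656 − 509.9| = 13.43 Hz.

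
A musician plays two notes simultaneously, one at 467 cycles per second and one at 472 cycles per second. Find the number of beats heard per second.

f_beat = |f₁ − f₂|.
|467 − 472| = 5 Hz.

5 Hz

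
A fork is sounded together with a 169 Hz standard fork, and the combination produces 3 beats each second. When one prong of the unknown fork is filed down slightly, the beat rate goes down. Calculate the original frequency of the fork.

|f − 169| = 3, so the fork was at either 166 Hz or 172 Hz.
Filing a prong removes mass and raises the fork's frequency; the adjustment raises the fork's frequency.
The beat rate fell, so the adjustment moved the fork toward 169 Hz — it must have started below the reference.

166 Hz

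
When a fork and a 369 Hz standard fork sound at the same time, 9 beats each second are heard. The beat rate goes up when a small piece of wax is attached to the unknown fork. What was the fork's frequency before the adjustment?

360 Hz

|f − 369| = 9, so the fork was at either 360 Hz or 378 Hz.
Loading a fork with wax lowers its frequency; the adjustment lowers the fork's frequency.
The beat rate rose, so the adjustment moved the fork further from 369 Hz — it was already below the reference.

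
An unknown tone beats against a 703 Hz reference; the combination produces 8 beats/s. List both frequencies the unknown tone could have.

695 Hz or 711 Hz

|f − 703| = 8, so f = 703 ± 8.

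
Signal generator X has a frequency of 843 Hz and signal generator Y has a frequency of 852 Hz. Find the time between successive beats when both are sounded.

f_beat = |843 − 852| = 9 Hz.
Beat period T = 1 / f_beat = 1 / 9 s.

0.111 s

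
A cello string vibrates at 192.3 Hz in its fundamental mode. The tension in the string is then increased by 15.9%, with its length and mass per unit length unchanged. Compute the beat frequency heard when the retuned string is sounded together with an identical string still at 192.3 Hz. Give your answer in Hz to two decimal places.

14.72 Hz

For a string, f ∝ √T, so the new frequency is 192.3·√1.159 = 207.0241 Hz.
f_beat = |207.0241 − 192.3| = 14.72 Hz.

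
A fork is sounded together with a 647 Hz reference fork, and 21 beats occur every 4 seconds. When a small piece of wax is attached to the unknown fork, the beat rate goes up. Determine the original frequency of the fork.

641.75 Hz

Beat frequency = 21/4 = 5.25 Hz.
|f − 647| = 5.25, so the fork was at either 641.75 Hz or 652.25 Hz.
Loading a fork with wax lowers its frequency; the adjustment lowers the fork's frequency.
The beat rate rose, so the adjustment moved the fork further from 647 Hz — it was already below the reference.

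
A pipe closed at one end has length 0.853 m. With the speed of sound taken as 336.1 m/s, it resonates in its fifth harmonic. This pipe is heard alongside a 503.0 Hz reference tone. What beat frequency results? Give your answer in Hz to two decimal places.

10.47 Hz

Closed pipe (odd harmonics): f_n = n·v/(4L) = 5·336.1/(4·0.853) = 492.5264 Hz.
f_beat = |492.5264 − 503.0| = 10.47 Hz.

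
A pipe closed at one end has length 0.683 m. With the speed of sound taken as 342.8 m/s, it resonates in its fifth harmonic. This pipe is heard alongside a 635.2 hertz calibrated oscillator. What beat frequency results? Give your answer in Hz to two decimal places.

7.82 Hz

Closed pipe (odd harmonics): f_n = n·v/(4L) = 5·342.8/(4·0.683) = 627.3792 Hz.
f_beat = |627.3792 − 635.2| = 7.82 Hz.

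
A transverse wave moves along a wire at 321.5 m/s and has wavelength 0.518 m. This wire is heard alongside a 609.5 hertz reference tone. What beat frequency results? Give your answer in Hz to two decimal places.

11.16 Hz

Source frequency f = v/λ = 321.5/0.518 = 620.6564 Hz.
f_beat = |620.6564 − 609.5| = 11.16 Hz.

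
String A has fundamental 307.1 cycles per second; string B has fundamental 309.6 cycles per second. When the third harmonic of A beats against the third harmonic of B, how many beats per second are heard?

7.5 Hz

Third harmonic of the first: 3·307.1 = 921.3 Hz.
Third harmonic of the second: 3·309.6 = 928.8 Hz.
f_beat = |921.3 − 928.8| = 7.5 Hz.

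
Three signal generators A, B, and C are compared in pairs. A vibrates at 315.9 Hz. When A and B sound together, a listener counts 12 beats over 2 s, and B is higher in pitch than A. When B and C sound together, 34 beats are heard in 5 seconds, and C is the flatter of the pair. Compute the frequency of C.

315.1 Hz

A–B: Beat frequency = 12/2 = 6 Hz.
B is above A, so f_B = 315.9 + 6 = 321.9 Hz.
B–C: Beat frequency = 34/5 = 6.8 Hz.
C is below B, so f_C = 321.9 − 6.8 = 315.1 Hz.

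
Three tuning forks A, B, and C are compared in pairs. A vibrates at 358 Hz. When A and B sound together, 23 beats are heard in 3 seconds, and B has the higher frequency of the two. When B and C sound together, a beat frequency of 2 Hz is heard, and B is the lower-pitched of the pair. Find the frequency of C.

367.6667 Hz

A–B: Beat frequency = 23/3 = 7.6667 Hz.
B is above A, so f_B = 358 + 7.6667 = 365.6667 Hz.
C is above B, so f_C = 365.6667 + 2 = 367.6667 Hz.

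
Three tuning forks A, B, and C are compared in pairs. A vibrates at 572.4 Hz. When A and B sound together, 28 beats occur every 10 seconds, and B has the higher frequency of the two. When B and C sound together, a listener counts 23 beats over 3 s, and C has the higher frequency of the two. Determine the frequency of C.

582.8667 Hz

A–B: Beat frequency = 28/10 = 2.8 Hz.
B is above A, so f_B = 572.4 + 2.8 = 575.2 Hz.
B–C: Beat frequency = 23/3 = 7.6667 Hz.
C is above B, so f_C = 575.2 + 7.6667 = 582.8667 Hz.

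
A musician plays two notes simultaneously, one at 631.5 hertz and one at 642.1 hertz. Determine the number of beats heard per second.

10.6 Hz

The beat frequency equals the magnitude of the frequency difference.
|631.5 − 642.1| = 10.6 Hz.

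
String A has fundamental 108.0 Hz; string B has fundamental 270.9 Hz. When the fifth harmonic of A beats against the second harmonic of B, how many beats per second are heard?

1.8 Hz

Fifth harmonic of the first: 5·108.0 = 540.0 Hz.
Second harmonic of the second: 2·270.9 = 541.8 Hz.
f_beat = |540.0 − 541.8| = 1.8 Hz.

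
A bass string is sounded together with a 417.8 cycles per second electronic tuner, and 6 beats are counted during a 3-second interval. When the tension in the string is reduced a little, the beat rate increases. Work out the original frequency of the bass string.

Beat frequency = 6/3 = 2 Hz.
|f − 417.8| = 2, so the bass string was at either 415.8 Hz or 419.8 Hz.
Lower tension means lower frequency; the adjustment lowers the bass string's frequency.
The beat rate rose, so the adjustment moved the bass string further from 417.8 Hz — it was already below the reference.

415.8 Hz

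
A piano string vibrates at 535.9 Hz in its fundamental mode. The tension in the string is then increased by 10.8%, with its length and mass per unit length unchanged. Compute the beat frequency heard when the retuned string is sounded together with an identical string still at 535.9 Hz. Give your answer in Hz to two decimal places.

28.20 Hz

For a string, f ∝ √T, so the new frequency is 535.9·√1.108 = 564.0968 Hz.
f_beat = |564.0968 − 535.9| = 28.20 Hz.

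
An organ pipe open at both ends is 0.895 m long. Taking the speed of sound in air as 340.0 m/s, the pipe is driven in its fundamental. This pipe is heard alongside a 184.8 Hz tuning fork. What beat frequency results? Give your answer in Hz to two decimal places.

Open pipe: f_n = n·v/(2L) = 1·340.0/(2·0.895) = 189.9441 Hz.
f_beat = |189.9441 − 184.8| = 5.14 Hz.

5.14 Hz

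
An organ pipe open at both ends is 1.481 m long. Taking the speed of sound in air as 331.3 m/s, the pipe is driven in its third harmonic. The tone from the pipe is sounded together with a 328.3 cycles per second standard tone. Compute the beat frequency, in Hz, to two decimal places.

7.25 Hz

Open pipe: f_n = n·v/(2L) = 3·331.3/(2·1.481) = 335.5503 Hz.
f_beat = |335.5503 − 328.3| = 7.25 Hz.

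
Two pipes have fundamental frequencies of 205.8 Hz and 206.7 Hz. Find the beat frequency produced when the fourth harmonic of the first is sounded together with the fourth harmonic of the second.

3.6 Hz

Fourth harmonic of the first: 4·205.8 = 823.2 Hz.
Fourth harmonic of the second: 4·206.7 = 826.8 Hz.
f_beat = |823.2 − 826.8| = 3.6 Hz.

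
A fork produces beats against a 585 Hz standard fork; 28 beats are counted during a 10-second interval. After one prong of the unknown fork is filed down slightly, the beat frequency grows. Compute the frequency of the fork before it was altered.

587.8 Hz

Beat frequency = 28/10 = 2.8 Hz.
|f − 585| = 2.8, so the fork was at either 582.2 Hz or 587.8 Hz.
Filing a prong removes mass and raises the fork's frequency; the adjustment raises the fork's frequency.
The beat rate rose, so the adjustment moved the fork further from 585 Hz — it was already above the reference.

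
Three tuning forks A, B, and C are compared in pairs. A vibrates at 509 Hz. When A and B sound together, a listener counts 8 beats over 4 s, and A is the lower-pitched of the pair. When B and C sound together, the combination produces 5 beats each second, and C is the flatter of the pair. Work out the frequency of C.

506 Hz

A–B: Beat frequency = 8/4 = 2 Hz.
B is above A, so f_B = 509 + 2 = 511 Hz.
C is below B, so f_C = 511 − 5 = 506 Hz.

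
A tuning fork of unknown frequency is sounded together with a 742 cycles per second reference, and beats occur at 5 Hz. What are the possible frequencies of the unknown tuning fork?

|f − 742| = 5, so f = 742 ± 5.

737 Hz or 747 Hz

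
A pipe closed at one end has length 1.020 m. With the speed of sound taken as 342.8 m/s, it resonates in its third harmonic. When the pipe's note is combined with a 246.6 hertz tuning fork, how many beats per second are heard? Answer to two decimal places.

5.46 Hz

Closed pipe (odd harmonics): f_n = n·v/(4L) = 3·342.8/(4·1.020) = 252.0588 Hz.
f_beat = |252.0588 − 246.6| = 5.46 Hz.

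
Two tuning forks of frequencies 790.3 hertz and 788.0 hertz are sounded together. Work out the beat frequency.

Beats arise from superposition of two nearby frequencies; the beat rate is |f₁ − f₂|.
|790.3 − 788.0| = 2.3 Hz.

2.3 Hz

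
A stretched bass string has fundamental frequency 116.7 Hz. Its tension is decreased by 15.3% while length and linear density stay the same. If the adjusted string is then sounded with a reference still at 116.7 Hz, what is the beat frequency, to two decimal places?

9.30 Hz

For a string, f ∝ √T, so the new frequency is 116.7·√0.847 = 107.4020 Hz.
f_beat = |107.4020 − 116.7| = 9.30 Hz.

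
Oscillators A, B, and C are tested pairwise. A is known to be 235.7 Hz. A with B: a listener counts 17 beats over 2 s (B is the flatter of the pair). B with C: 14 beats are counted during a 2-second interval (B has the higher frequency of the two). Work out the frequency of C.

220.2 Hz

A–B: Beat frequency = 17/2 = 8.5 Hz.
B is below A, so f_B = 235.7 − 8.5 = 227.2 Hz.
B–C: Beat frequency = 14/2 = 7 Hz.
C is below B, so f_C = 227.2 − 7 = 220.2 Hz.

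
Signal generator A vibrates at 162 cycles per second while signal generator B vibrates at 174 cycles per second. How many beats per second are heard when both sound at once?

12 Hz

The beat frequency equals the magnitude of the frequency difference.
|162 − 174| = 12 Hz.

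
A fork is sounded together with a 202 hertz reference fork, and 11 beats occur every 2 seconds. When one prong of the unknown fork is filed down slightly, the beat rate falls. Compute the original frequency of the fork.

196.5 Hz

Beat frequency = 11/2 = 5.5 Hz.
|f − 202| = 5.5, so the fork was at either 196.5 Hz or 207.5 Hz.
Filing a prong removes mass and raises the fork's frequency; the adjustment raises the fork's frequency.
The beat rate fell, so the adjustment moved the fork toward 202 Hz — it must have started below the reference.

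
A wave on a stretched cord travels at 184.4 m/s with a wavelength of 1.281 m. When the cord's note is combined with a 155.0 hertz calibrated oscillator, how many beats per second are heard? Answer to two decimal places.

Source frequency f = v/λ = 184.4/1.281 = 143.9500 Hz.
f_beat = |143.9500 − 155.0| = 11.05 Hz.

11.05 Hz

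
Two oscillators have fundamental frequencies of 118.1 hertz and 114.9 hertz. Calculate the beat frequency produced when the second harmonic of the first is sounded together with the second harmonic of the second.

Second harmonic of the first: 2·118.1 = 236.2 Hz.
Second harmonic of the second: 2·114.9 = 229.8 Hz.
f_beat = |236.2 − 229.8| = 6.4 Hz.

6.4 Hz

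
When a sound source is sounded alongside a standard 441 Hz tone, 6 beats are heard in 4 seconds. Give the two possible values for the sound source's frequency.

439.5 Hz or 442.5 Hz

Beat frequency = 6/4 = 1.5 Hz.
|f − 441| = 1.5, so f = 441 ± 1.5.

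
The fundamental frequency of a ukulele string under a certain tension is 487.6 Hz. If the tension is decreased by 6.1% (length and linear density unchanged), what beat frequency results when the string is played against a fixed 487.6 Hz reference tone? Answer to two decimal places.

For a string, f ∝ √T, so the new frequency is 487.6·√0.939 = 472.4942 Hz.
f_beat = |472.4942 − 487.6| = 15.11 Hz.

15.11 Hz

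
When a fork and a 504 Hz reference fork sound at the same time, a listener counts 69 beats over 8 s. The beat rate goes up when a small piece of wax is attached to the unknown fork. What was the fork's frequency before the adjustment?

495.375 Hz

Beat frequency = 69/8 = 8.625 Hz.
|f − 504| = 8.625, so the fork was at either 495.375 Hz or 512.625 Hz.
Loading a fork with wax lowers its frequency; the adjustment lowers the fork's frequency.
The beat rate rose, so the adjustment moved the fork further from 504 Hz — it was already below the reference.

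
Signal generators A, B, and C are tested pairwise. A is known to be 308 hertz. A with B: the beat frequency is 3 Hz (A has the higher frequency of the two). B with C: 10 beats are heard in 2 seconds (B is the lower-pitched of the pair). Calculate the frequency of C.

B is below A, so f_B = 308 − 3 = 305 Hz.
B–C: Beat frequency = 10/2 = 5 Hz.
C is above B, so f_C = 305 + 5 = 310 Hz.

310 Hz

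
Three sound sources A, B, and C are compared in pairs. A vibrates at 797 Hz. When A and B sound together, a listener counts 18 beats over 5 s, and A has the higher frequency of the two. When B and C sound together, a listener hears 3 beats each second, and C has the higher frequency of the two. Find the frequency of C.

A–B: Beat frequency = 18/5 = 3.6 Hz.
B is below A, so f_B = 797 − 3.6 = 793.4 Hz.
C is above B, so f_C = 793.4 + 3 = 796.4 Hz.

796.4 Hz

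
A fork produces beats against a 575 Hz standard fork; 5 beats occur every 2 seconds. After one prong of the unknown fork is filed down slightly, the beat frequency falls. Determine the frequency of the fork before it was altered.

Beat frequency = 5/2 = 2.5 Hz.
|f − 575| = 2.5, so the fork was at either 572.5 Hz or 577.5 Hz.
Filing a prong removes mass and raises the fork's frequency; the adjustment raises the fork's frequency.
The beat rate fell, so the adjustment moved the fork toward 575 Hz — it must have started below the reference.

572.5 Hz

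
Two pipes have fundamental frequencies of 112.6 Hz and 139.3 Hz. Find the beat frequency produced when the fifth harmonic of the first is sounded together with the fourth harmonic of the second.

5.8 Hz

Fifth harmonic of the first: 5·112.6 = 563.0 Hz.
Fourth harmonic of the second: 4·139.3 = 557.2 Hz.
f_beat = |563.0 − 557.2| = 5.8 Hz.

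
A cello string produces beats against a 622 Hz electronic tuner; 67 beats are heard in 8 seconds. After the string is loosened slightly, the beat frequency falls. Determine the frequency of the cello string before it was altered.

630.375 Hz

Beat frequency = 67/8 = 8.375 Hz.
|f − 622| = 8.375, so the cello string was at either 613.625 Hz or 630.375 Hz.
Reducing tension lowers a string's frequency; the adjustment lowers the cello string's frequency.
The beat rate fell, so the adjustment moved the cello string toward 622 Hz — it must have started above the reference.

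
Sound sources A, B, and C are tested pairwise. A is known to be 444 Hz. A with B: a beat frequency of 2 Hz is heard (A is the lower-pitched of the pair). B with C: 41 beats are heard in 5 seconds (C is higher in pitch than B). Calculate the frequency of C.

454.2 Hz

B is above A, so f_B = 444 + 2 = 446 Hz.
B–C: Beat frequency = 41/5 = 8.2 Hz.
C is above B, so f_C = 446 + 8.2 = 454.2 Hz.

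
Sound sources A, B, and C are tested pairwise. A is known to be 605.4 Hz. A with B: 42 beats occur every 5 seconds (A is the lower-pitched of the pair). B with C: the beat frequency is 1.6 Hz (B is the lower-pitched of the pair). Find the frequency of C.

A–B: Beat frequency = 42/5 = 8.4 Hz.
B is above A, so f_B = 605.4 + 8.4 = 613.8 Hz.
C is above B, so f_C = 613.8 + 1.6 = 615.4 Hz.

615.4 Hz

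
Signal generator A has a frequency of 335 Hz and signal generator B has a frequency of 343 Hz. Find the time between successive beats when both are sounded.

0.125 s

f_beat = |335 − 343| = 8 Hz.
Beat period T = 1 / f_beat = 1 / 8 s.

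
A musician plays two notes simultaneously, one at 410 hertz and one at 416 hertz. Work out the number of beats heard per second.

6 Hz

The beat frequency equals the magnitude of the frequency difference.
|410 − 416| = 6 Hz.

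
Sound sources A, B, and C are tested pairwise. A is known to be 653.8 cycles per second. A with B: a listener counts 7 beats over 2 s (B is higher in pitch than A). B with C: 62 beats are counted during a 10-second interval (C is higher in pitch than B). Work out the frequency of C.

A–B: Beat frequency = 7/2 = 3.5 Hz.
B is above A, so f_B = 653.8 + 3.5 = 657.3 Hz.
B–C: Beat frequency = 62/10 = 6.2 Hz.
C is above B, so f_C = 657.3 + 6.2 = 663.5 Hz.

663.5 Hz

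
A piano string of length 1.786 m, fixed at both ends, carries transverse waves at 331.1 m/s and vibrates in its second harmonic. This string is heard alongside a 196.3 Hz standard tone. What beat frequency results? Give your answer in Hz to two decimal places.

For a string fixed at both ends, f_n = n·v/(2L) = 2·331.1/(2·1.786) = 185.3863 Hz.
f_beat = |185.3863 − 196.3| = 10.91 Hz.

10.91 Hz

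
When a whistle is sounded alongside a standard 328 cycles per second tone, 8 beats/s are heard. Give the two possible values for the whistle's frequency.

|f − 328| = 8, so f = 328 ± 8.

320 Hz or 336 Hz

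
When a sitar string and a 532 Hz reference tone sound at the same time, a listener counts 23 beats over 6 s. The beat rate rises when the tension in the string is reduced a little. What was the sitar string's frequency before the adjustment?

528.1667 Hz

Beat frequency = 23/6 = 3.8333 Hz.
|f − 532| = 3.8333, so the sitar string was at either 528.1667 Hz or 535.8333 Hz.
Lower tension means lower frequency; the adjustment lowers the sitar string's frequency.
The beat rate rose, so the adjustment moved the sitar string further from 532 Hz — it was already below the reference.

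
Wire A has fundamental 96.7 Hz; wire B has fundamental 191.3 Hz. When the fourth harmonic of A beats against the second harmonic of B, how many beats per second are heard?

Fourth harmonic of the first: 4·96.7 = 386.8 Hz.
Second harmonic of the second: 2·191.3 = 382.6 Hz.
f_beat = |386.8 − 382.6| = 4.2 Hz.

4.2 Hz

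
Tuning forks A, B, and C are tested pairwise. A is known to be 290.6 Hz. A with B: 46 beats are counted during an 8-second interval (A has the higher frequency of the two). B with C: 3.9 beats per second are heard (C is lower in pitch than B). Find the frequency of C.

A–B: Beat frequency = 46/8 = 5.75 Hz.
B is below A, so f_B = 290.6 − 5.75 = 284.85 Hz.
C is below B, so f_C = 284.85 − 3.9 = 280.95 Hz.

280.95 Hz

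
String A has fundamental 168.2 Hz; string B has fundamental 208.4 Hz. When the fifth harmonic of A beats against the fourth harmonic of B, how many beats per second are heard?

Fifth harmonic of the first: 5·168.2 = 841.0 Hz.
Fourth harmonic of the second: 4·208.4 = 833.6 Hz.
f_beat = |841.0 − 833.6| = 7.4 Hz.

7.4 Hz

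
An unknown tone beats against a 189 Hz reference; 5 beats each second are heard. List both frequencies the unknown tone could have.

|f − 189| = 5, so f = 189 ± 5.

184 Hz or 194 Hz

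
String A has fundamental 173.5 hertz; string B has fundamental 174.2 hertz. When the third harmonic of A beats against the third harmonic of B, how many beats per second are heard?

2.1 Hz

Third harmonic of the first: 3·173.5 = 520.5 Hz.
Third harmonic of the second: 3·174.2 = 522.6 Hz.
f_beat = |520.5 − 522.6| = 2.1 Hz.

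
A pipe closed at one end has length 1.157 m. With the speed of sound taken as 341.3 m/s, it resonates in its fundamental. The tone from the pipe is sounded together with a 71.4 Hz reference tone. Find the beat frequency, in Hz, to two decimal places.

Closed pipe (odd harmonics): f_n = n·v/(4L) = 1·341.3/(4·1.157) = 73.7468 Hz.
f_beat = |73.7468 − 71.4| = 2.35 Hz.

2.35 Hz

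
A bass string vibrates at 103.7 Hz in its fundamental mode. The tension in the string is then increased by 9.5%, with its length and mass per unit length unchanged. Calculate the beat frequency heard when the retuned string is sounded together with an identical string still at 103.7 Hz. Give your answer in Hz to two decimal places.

For a string, f ∝ √T, so the new frequency is 103.7·√1.095 = 108.5140 Hz.
f_beat = |108.5140 − 103.7| = 4.81 Hz.

4.81 Hz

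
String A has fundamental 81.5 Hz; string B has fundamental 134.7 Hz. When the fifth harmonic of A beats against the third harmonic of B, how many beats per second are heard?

Fifth harmonic of the first: 5·81.5 = 407.5 Hz.
Third harmonic of the second: 3·134.7 = 404.1 Hz.
f_beat = |407.5 − 404.1| = 3.4 Hz.

3.4 Hz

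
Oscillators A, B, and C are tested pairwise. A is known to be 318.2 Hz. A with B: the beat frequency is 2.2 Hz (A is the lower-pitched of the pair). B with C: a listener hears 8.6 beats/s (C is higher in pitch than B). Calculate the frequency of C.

B is above A, so f_B = 318.2 + 2.2 = 320.4 Hz.
C is above B, so f_C = 320.4 + 8.6 = 329 Hz.

329 Hz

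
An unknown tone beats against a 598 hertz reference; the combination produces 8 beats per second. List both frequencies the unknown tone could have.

590 Hz or 606 Hz

|f − 598| = 8, so f = 598 ± 8.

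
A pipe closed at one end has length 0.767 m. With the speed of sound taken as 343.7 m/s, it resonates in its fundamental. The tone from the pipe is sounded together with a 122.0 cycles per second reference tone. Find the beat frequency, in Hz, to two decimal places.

Closed pipe (odd harmonics): f_n = n·v/(4L) = 1·343.7/(4·0.767) = 112.0274 Hz.
f_beat = |112.0274 − 122.0| = 9.97 Hz.

9.97 Hz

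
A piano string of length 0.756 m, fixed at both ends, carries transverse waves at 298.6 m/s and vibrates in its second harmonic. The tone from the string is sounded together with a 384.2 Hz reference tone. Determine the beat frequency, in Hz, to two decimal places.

10.77 Hz

For a string fixed at both ends, f_n = n·v/(2L) = 2·298.6/(2·0.756) = 394.9735 Hz.
f_beat = |394.9735 − 384.2| = 10.77 Hz.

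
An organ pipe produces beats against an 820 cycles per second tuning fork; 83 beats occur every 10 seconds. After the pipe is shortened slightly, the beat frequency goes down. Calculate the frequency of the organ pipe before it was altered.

Beat frequency = 83/10 = 8.3 Hz.
|f − 820| = 8.3, so the organ pipe was at either 811.7 Hz or 828.3 Hz.
A shorter pipe has a higher fundamental; the adjustment raises the organ pipe's frequency.
The beat rate fell, so the adjustment moved the organ pipe toward 820 Hz — it must have started below the reference.

811.7 Hz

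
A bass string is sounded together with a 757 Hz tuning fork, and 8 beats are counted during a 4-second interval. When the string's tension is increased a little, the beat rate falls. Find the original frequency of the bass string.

Beat frequency = 8/4 = 2 Hz.
|f − 757| = 2, so the bass string was at either 755 Hz or 759 Hz.
Higher tension means higher frequency; the adjustment raises the bass string's frequency.
The beat rate fell, so the adjustment moved the bass string toward 757 Hz — it must have started below the reference.

755 Hz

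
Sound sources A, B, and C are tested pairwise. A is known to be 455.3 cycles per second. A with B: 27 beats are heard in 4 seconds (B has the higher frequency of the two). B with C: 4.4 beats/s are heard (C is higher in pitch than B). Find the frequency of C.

A–B: Beat frequency = 27/4 = 6.75 Hz.
B is above A, so f_B = 455.3 + 6.75 = 462.05 Hz.
C is above B, so f_C = 462.05 + 4.4 = 466.45 Hz.

466.45 Hz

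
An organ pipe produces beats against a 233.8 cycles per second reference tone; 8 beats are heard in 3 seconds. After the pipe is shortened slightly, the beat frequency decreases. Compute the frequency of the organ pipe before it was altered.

Beat frequency = 8/3 = 2.6667 Hz.
|f − 233.8| = 2.6667, so the organ pipe was at either 231.1333 Hz or 236.4667 Hz.
A shorter pipe has a higher fundamental; the adjustment raises the organ pipe's frequency.
The beat rate fell, so the adjustment moved the organ pipe toward 233.8 Hz — it must have started below the reference.

231.1333 Hz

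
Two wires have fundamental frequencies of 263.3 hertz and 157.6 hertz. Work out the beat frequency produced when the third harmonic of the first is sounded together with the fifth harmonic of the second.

1.9 Hz

Third harmonic of the first: 3·263.3 = 789.9 Hz.
Fifth harmonic of the second: 5·157.6 = 788.0 Hz.
f_beat = |789.9 − 788.0| = 1.9 Hz.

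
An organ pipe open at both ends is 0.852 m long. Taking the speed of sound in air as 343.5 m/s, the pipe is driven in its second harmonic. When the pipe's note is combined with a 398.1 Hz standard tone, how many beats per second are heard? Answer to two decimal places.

Open pipe: f_n = n·v/(2L) = 2·343.5/(2·0.852) = 403.1690 Hz.
f_beat = |403.1690 − 398.1| = 5.07 Hz.

5.07 Hz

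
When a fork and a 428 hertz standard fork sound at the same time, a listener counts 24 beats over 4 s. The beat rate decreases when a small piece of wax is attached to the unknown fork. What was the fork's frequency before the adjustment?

Beat frequency = 24/4 = 6 Hz.
|f − 428| = 6, so the fork was at either 422 Hz or 434 Hz.
Loading a fork with wax lowers its frequency; the adjustment lowers the fork's frequency.
The beat rate fell, so the adjustment moved the fork toward 428 Hz — it must have started above the reference.

434 Hz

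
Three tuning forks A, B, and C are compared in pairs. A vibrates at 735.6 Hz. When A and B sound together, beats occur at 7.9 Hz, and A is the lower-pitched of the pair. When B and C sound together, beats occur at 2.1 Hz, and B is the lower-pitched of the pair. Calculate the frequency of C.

745.6 Hz

B is above A, so f_B = 735.6 + 7.9 = 743.5 Hz.
C is above B, so f_C = 743.5 + 2.1 = 745.6 Hz.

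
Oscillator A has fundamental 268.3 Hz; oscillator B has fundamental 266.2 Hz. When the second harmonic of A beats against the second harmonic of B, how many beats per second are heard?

Second harmonic of the first: 2·268.3 = 536.6 Hz.
Second harmonic of the second: 2·266.2 = 532.4 Hz.
f_beat = |536.6 − 532.4| = 4.2 Hz.

4.2 Hz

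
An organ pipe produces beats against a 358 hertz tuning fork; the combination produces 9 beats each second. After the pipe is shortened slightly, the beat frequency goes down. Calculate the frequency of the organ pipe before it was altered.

|f − 358| = 9, so the organ pipe was at either 349 Hz or 367 Hz.
A shorter pipe has a higher fundamental; the adjustment raises the organ pipe's frequency.
The beat rate fell, so the adjustment moved the organ pipe toward 358 Hz — it must have started below the reference.

349 Hz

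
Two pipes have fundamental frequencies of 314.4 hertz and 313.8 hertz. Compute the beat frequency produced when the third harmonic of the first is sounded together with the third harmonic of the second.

Third harmonic of the first: 3·314.4 = 943.2 Hz.
Third harmonic of the second: 3·313.8 = 941.4 Hz.
f_beat = |943.2 − 941.4| = 1.8 Hz.

1.8 Hz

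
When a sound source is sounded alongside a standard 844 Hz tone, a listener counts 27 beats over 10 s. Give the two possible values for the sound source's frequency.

Beat frequency = 27/10 = 2.7 Hz.
|f − 844| = 2.7, so f = 844 ± 2.7.

841.3 Hz or 846.7 Hz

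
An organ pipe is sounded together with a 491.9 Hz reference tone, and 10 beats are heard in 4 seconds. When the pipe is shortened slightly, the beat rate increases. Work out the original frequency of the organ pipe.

494.4 Hz

Beat frequency = 10/4 = 2.5 Hz.
|f − 491.9| = 2.5, so the organ pipe was at either 489.4 Hz or 494.4 Hz.
A shorter pipe has a higher fundamental; the adjustment raises the organ pipe's frequency.
The beat rate rose, so the adjustment moved the organ pipe further from 491.9 Hz — it was already above the reference.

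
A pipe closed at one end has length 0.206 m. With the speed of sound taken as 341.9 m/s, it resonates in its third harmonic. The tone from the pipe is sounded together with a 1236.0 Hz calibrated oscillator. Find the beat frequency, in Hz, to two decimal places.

8.78 Hz

Closed pipe (odd harmonics): f_n = n·v/(4L) = 3·341.9/(4·0.206) = 1244.7816 Hz.
f_beat = |1244.7816 − 1236.0| = 8.78 Hz.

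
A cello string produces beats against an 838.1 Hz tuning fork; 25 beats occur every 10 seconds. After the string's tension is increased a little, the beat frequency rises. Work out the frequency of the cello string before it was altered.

Beat frequency = 25/10 = 2.5 Hz.
|f − 838.1| = 2.5, so the cello string was at either 835.6 Hz or 840.6 Hz.
Higher tension means higher frequency; the adjustment raises the cello string's frequency.
The beat rate rose, so the adjustment moved the cello string further from 838.1 Hz — it was already above the reference.

840.6 Hz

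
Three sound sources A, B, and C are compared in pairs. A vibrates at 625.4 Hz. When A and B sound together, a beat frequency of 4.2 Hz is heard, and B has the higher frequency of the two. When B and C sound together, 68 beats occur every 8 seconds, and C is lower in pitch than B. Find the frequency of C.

B is above A, so f_B = 625.4 + 4.2 = 629.6 Hz.
B–C: Beat frequency = 68/8 = 8.5 Hz.
C is below B, so f_C = 629.6 − 8.5 = 621.1 Hz.

621.1 Hz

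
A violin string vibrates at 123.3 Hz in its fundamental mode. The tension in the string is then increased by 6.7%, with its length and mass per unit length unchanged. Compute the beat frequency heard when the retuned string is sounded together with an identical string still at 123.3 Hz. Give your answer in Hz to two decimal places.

For a string, f ∝ √T, so the new frequency is 123.3·√1.067 = 127.3636 Hz.
f_beat = |127.3636 − 123.3| = 4.06 Hz.

4.06 Hz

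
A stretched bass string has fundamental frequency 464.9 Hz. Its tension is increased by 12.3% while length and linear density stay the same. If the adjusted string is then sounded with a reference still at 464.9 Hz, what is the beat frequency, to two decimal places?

For a string, f ∝ √T, so the new frequency is 464.9·√1.123 = 492.6624 Hz.
f_beat = |492.6624 − 464.9| = 27.76 Hz.

27.76 Hz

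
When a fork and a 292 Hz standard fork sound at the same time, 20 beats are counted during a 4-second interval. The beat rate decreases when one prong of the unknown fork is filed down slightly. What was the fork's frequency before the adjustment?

287 Hz

Beat frequency = 20/4 = 5 Hz.
|f − 292| = 5, so the fork was at either 287 Hz or 297 Hz.
Filing a prong removes mass and raises the fork's frequency; the adjustment raises the fork's frequency.
The beat rate fell, so the adjustment moved the fork toward 292 Hz — it must have started below the reference.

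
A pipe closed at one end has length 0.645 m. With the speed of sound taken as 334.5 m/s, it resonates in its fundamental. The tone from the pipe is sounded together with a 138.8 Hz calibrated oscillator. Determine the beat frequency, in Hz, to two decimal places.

Closed pipe (odd harmonics): f_n = n·v/(4L) = 1·334.5/(4·0.645) = 129.6512 Hz.
f_beat = |129.6512 − 138.8| = 9.15 Hz.

9.15 Hz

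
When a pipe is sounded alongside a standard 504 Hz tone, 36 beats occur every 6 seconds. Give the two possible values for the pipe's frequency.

498 Hz or 510 Hz

Beat frequency = 36/6 = 6 Hz.
|f − 504| = 6, so f = 504 ± 6.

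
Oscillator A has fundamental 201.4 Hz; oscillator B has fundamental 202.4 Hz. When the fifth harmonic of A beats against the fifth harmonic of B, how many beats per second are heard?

5.0 Hz

Fifth harmonic of the first: 5·201.4 = 1007.0 Hz.
Fifth harmonic of the second: 5·202.4 = 1012.0 Hz.
f_beat = |1007.0 − 1012.0| = 5.0 Hz.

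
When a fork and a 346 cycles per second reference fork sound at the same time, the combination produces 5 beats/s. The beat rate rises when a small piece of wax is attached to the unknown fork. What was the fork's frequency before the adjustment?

341 Hz

|f − 346| = 5, so the fork was at either 341 Hz or 351 Hz.
Loading a fork with wax lowers its frequency; the adjustment lowers the fork's frequency.
The beat rate rose, so the adjustment moved the fork further from 346 Hz — it was already below the reference.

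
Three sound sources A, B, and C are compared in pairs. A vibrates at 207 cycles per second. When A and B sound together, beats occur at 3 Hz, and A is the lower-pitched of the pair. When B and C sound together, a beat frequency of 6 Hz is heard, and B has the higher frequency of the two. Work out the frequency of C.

204 Hz

B is above A, so f_B = 207 + 3 = 210 Hz.
C is below B, so f_C = 210 − 6 = 204 Hz.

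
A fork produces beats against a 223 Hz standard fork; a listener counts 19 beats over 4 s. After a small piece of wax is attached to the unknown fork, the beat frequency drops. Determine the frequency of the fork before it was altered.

227.75 Hz

Beat frequency = 19/4 = 4.75 Hz.
|f − 223| = 4.75, so the fork was at either 218.25 Hz or 227.75 Hz.
Loading a fork with wax lowers its frequency; the adjustment lowers the fork's frequency.
The beat rate fell, so the adjustment moved the fork toward 223 Hz — it must have started above the reference.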